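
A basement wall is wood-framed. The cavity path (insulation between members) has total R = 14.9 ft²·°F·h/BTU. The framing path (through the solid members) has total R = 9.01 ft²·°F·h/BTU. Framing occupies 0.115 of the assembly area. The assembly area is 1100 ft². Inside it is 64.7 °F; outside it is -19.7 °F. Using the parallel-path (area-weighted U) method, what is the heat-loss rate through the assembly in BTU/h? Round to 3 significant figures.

U_eff = 0.885/14.9 + 0.115/9.01 = 0.0594 + 0.01276 = 0.07216
R_eff = 1/U_eff = 13.86 ft²·°F·h/BTU
Q = 1100 × (64.7 − (-19.7)) / 13.86 = 6699 BTU/h

6700 BTU/h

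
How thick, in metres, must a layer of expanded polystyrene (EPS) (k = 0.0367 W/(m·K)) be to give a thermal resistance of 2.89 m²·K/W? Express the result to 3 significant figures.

L = R·k = 2.89 × 0.0367 = 0.1061 m

0.106 m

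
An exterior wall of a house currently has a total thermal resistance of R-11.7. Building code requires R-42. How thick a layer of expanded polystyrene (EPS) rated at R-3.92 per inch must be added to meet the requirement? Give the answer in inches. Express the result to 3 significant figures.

7.73 in

ΔR = 42 − 11.7 = 30.3 ft²·°F·h/BTU
L = ΔR / (R/in) = 30.3/3.92 = 7.73 in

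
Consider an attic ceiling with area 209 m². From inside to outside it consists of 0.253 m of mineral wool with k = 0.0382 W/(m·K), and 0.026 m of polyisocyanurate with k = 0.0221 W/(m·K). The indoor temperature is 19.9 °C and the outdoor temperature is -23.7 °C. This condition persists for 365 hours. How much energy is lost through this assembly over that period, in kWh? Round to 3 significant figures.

426 kWh

0.253/0.0382 = 6.623
0.026/0.0221 = 1.176
R_total = 6.623 + 1.176 = 7.8 m²·K/W
Q = 209 × (19.9 − (-23.7)) / 7.8 = 1168 W
E = 1168 W × 365 h / 1000 = 426.4 kWh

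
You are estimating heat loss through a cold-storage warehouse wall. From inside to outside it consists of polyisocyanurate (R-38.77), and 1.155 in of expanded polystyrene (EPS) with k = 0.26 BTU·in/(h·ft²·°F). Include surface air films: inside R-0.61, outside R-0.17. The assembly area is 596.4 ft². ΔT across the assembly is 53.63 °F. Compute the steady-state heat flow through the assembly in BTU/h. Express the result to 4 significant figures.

1.155/0.26 = 4.4423
R_total = 0.61 + 38.77 + 4.4423 + 0.17 = 43.992 ft²·°F·h/BTU
Q = A·ΔT/R = 596.4 × 53.63 / 43.992 = 727.06 BTU/h

727.1 BTU/h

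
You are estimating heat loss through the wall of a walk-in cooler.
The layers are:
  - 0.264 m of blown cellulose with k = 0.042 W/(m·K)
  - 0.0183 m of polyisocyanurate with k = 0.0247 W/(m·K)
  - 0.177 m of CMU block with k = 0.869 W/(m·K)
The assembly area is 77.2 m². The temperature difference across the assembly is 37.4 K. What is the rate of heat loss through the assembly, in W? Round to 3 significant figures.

399 W

0.264/0.042 = 6.286
0.0183/0.0247 = 0.7409
0.177/0.869 = 0.2037
R_total = 6.286 + 0.7409 + 0.2037 = 7.23 m²·K/W
Q = A·ΔT/R = 77.2 × 37.4 / 7.23 = 399.3 W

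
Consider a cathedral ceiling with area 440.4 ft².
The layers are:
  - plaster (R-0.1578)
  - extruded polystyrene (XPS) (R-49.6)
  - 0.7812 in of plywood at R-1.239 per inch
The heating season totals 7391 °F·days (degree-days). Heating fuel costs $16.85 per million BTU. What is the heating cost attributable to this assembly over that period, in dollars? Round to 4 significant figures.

0.7812 × 1.239 = 0.96791
R_total = 0.1578 + 49.6 + 0.96791 = 50.726 ft²·°F·h/BTU
E = A × HDD × 24 / R = 440.4 × 7391 × 24 / 50.726 = 1540000 BTU
Cost = 1540000/10⁶ × 16.85 = $25.95

25.95 dollars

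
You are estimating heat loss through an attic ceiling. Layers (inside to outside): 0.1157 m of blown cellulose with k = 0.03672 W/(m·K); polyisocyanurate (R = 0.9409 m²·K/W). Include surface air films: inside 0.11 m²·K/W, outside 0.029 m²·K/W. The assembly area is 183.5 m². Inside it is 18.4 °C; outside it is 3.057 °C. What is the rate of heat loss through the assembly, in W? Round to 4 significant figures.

0.1157/0.03672 = 3.1509
R_total = 0.11 + 3.1509 + 0.9409 + 0.029 = 4.2308 m²·K/W
Q = A·ΔT/R = 183.5 × (18.4 − 3.057) / 4.2308 = 665.47 W

665.5 W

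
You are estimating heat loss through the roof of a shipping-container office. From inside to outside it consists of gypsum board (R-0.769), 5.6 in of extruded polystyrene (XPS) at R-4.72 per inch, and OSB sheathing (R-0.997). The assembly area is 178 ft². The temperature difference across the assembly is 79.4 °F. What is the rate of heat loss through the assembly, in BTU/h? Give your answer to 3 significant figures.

5.6 × 4.72 = 26.43
R_total = 0.769 + 26.43 + 0.997 = 28.2 ft²·°F·h/BTU
Q = A·ΔT/R = 178 × 79.4 / 28.2 = 501.2 BTU/h

501 BTU/h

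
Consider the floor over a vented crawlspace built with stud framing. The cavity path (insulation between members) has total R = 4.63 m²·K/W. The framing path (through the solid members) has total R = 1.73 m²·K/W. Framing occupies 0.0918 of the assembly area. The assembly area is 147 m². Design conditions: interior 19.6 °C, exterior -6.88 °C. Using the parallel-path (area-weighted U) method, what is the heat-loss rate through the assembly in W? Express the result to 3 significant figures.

970 W

U_eff = 0.9082/4.63 + 0.0918/1.73 = 0.1962 + 0.05306 = 0.2492
R_eff = 1/U_eff = 4.013 m²·K/W
Q = 147 × (19.6 − (-6.88)) / 4.013 = 970.1 W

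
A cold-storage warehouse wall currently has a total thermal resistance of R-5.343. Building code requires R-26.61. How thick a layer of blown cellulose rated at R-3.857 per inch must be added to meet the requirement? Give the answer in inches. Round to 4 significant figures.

5.514 in

ΔR = 26.61 − 5.343 = 21.267 ft²·°F·h/BTU
L = ΔR / (R/in) = 21.267/3.857 = 5.5139 in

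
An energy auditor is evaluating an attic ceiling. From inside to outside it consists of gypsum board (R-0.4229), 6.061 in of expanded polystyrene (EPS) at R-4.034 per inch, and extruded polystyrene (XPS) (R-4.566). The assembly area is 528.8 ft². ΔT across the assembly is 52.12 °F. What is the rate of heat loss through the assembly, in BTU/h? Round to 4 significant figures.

936.2 BTU/h

6.061 × 4.034 = 24.45
R_total = 0.4229 + 24.45 + 4.566 = 29.439 ft²·°F·h/BTU
Q = A·ΔT/R = 528.8 × 52.12 / 29.439 = 936.21 BTU/h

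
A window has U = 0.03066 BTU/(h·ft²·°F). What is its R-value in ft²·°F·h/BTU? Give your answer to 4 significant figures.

R = 1/U = 1/0.03066 = 32.616

32.62 ft²·°F·h/BTU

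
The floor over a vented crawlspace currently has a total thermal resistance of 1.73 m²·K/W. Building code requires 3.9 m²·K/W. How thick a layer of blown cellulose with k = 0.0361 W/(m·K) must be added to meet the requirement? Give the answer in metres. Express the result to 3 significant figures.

0.0783 m

ΔR = 3.9 − 1.73 = 2.17 m²·K/W
L = ΔR × k = 2.17 × 0.0361 = 0.07834 m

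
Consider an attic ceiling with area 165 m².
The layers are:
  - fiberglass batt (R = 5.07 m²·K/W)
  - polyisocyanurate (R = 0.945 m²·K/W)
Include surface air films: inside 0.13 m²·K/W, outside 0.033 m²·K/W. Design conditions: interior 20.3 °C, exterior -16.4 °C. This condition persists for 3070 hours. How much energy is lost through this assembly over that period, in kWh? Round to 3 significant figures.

3010 kWh

R_total = 0.13 + 5.07 + 0.945 + 0.033 = 6.178 m²·K/W
Q = 165 × (20.3 − (-16.4)) / 6.178 = 980.2 W
E = 980.2 W × 3070 h / 1000 = 3009 kWh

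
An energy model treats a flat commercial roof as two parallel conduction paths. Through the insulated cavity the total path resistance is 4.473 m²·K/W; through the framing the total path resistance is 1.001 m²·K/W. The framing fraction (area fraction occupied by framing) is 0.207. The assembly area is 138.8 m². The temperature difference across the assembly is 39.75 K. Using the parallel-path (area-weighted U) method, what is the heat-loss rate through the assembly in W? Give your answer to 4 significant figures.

2119 W

U_eff = 0.793/4.473 + 0.207/1.001 = 0.17729 + 0.20679 = 0.38408
R_eff = 1/U_eff = 2.6036 m²·K/W
Q = 138.8 × 39.75 / 2.6036 = 2119.1 W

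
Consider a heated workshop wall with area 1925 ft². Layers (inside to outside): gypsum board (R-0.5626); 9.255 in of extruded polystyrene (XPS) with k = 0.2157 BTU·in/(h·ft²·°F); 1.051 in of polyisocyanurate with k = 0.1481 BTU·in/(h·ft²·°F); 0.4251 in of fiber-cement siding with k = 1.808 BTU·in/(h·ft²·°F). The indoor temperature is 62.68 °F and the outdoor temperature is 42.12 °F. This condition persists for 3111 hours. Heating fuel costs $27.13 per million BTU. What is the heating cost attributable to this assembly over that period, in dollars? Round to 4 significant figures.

65.76 dollars

9.255/0.2157 = 42.907
1.051/0.1481 = 7.0966
0.4251/1.808 = 0.23512
R_total = 0.5626 + 42.907 + 7.0966 + 0.23512 = 50.801 ft²·°F·h/BTU
Q = 1925 × (62.68 − 42.12) / 50.801 = 779.08 BTU/h
E = 779.08 × 3111 = 2423700 BTU
Cost = 2423700/10⁶ × 27.13 = $65.755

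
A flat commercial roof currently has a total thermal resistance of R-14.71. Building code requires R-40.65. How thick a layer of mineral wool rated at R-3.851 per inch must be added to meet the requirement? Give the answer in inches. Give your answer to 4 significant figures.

6.736 in

ΔR = 40.65 − 14.71 = 25.94 ft²·°F·h/BTU
L = ΔR / (R/in) = 25.94/3.851 = 6.7359 in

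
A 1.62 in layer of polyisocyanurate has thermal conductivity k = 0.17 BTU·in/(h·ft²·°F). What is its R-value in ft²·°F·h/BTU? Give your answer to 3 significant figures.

9.53 ft²·°F·h/BTU

R = L/k = 1.62/0.17 = 9.529 ft²·°F·h/BTU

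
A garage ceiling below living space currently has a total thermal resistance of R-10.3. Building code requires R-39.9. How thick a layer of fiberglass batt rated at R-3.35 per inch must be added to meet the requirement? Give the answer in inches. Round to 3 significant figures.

ΔR = 39.9 − 10.3 = 29.6 ft²·°F·h/BTU
L = ΔR / (R/in) = 29.6/3.35 = 8.836 in

8.84 in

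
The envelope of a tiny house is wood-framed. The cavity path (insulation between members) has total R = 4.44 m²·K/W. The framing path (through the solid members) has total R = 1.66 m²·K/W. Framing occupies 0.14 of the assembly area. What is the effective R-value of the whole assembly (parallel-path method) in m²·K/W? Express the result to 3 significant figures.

U_eff = 0.86/4.44 + 0.14/1.66 = 0.1937 + 0.08434 = 0.278
R_eff = 1/U_eff = 3.597 m²·K/W

3.60 m²·K/W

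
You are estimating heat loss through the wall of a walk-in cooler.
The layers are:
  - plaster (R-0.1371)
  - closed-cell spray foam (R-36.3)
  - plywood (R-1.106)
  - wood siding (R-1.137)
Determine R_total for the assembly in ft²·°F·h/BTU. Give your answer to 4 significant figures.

38.68 ft²·°F·h/BTU

R_total = 0.1371 + 36.3 + 1.106 + 1.137 = 38.68 ft²·°F·h/BTU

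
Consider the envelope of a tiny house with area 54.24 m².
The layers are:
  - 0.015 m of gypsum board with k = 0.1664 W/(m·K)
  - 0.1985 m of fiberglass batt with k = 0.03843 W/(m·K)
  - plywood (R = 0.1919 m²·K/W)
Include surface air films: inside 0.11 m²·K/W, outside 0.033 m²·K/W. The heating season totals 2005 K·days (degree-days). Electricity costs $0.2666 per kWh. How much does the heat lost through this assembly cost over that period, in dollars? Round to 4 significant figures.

0.015/0.1664 = 0.090144
0.1985/0.03843 = 5.1652
R_total = 0.11 + 0.090144 + 5.1652 + 0.1919 + 0.033 = 5.5903 m²·K/W
E = A × HDD × 24 / R / 1000 = 54.24 × 2005 × 24 / 5.5903 / 1000 = 466.89 kWh
Cost = 466.89 × 0.2666 = $124.47

124.5 dollars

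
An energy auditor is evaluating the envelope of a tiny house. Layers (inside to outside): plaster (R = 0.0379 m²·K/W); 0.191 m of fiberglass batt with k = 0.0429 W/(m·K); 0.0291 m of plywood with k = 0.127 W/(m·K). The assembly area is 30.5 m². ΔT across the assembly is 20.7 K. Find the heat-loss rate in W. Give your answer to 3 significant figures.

0.191/0.0429 = 4.452
0.0291/0.127 = 0.2291
R_total = 0.0379 + 4.452 + 0.2291 = 4.719 m²·K/W
Q = A·ΔT/R = 30.5 × 20.7 / 4.719 = 133.8 W

134 W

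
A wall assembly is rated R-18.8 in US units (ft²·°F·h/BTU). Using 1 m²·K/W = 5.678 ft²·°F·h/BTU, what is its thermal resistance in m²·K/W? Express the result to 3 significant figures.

3.31 m²·K/W

R_SI = 18.8/5.678 = 3.311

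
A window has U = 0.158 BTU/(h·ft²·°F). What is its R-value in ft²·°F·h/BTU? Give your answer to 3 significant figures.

R = 1/U = 1/0.158 = 6.329

6.33 ft²·°F·h/BTU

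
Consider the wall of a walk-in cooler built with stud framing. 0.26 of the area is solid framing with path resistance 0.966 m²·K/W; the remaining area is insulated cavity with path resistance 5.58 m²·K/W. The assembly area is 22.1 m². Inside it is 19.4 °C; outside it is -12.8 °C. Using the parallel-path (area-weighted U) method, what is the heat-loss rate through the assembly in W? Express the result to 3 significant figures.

U_eff = 0.74/5.58 + 0.26/0.966 = 0.1326 + 0.2692 = 0.4018
R_eff = 1/U_eff = 2.489 m²·K/W
Q = 22.1 × (19.4 − (-12.8)) / 2.489 = 285.9 W

286 W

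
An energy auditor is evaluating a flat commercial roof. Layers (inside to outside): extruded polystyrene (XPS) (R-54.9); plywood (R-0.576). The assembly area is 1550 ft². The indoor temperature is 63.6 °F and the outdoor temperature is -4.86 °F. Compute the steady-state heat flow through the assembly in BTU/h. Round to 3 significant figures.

1910 BTU/h

R_total = 54.9 + 0.576 = 55.48 ft²·°F·h/BTU
Q = A·ΔT/R = 1550 × (63.6 − (-4.86)) / 55.48 = 1913 BTU/h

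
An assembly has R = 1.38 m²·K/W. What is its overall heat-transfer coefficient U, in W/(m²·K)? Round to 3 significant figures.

0.725 W/(m²·K)

U = 1/R = 1/1.38 = 0.7246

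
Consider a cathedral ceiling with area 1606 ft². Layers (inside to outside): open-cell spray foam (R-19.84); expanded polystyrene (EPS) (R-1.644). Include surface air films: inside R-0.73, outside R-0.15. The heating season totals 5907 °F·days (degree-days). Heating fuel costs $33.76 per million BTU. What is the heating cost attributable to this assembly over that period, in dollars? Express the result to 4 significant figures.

R_total = 0.73 + 19.84 + 1.644 + 0.15 = 22.364 ft²·°F·h/BTU
E = A × HDD × 24 / R = 1606 × 5907 × 24 / 22.364 = 10181000 BTU
Cost = 10181000/10⁶ × 33.76 = $343.7

343.7 dollars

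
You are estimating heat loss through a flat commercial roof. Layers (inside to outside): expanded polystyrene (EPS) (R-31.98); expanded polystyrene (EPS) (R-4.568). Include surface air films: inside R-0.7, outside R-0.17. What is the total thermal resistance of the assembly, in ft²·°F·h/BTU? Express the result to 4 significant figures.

37.42 ft²·°F·h/BTU

R_total = 0.7 + 31.98 + 4.568 + 0.17 = 37.418 ft²·°F·h/BTU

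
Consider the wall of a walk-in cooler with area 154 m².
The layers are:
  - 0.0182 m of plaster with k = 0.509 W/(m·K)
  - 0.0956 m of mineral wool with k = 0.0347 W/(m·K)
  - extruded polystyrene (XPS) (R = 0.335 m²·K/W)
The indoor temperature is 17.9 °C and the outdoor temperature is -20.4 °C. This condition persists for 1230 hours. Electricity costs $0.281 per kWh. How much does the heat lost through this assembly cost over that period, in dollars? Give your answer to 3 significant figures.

0.0182/0.509 = 0.03576
0.0956/0.0347 = 2.755
R_total = 0.03576 + 2.755 + 0.335 = 3.126 m²·K/W
Q = 154 × (17.9 − (-20.4)) / 3.126 = 1887 W
E = 1887 W × 1230 h / 1000 = 2321 kWh
Cost = 2321 × 0.281 = $652.2

652 dollars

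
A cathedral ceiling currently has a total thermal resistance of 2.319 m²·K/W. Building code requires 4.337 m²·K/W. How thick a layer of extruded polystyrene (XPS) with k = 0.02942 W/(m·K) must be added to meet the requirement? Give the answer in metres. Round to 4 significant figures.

0.05937 m

ΔR = 4.337 − 2.319 = 2.018 m²·K/W
L = ΔR × k = 2.018 × 0.02942 = 0.05937 m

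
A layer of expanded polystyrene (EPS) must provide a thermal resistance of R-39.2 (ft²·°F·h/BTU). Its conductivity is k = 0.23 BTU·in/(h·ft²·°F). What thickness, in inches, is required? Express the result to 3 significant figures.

L = R × k = 39.2 × 0.23 = 9.016 in

9.02 in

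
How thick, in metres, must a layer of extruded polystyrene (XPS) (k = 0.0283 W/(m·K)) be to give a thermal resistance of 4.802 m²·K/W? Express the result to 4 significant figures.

0.1359 m

L = R·k = 4.802 × 0.0283 = 0.1359 m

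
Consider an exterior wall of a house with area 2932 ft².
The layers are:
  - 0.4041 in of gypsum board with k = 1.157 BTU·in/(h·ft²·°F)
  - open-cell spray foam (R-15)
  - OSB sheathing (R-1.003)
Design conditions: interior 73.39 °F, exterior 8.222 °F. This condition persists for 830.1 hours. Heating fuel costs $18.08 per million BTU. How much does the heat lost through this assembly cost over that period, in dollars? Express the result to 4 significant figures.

175.4 dollars

0.4041/1.157 = 0.34927
R_total = 0.34927 + 15 + 1.003 = 16.352 ft²·°F·h/BTU
Q = 2932 × (73.39 − 8.222) / 16.352 = 11685 BTU/h
E = 11685 × 830.1 = 9699500 BTU
Cost = 9699500/10⁶ × 18.08 = $175.37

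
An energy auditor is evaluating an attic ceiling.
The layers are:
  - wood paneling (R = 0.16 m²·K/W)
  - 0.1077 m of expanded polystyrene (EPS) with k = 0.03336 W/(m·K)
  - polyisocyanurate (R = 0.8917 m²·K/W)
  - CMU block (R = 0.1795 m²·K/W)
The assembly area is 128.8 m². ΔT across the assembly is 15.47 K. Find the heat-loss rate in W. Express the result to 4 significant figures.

446.8 W

0.1077/0.03336 = 3.2284
R_total = 0.16 + 3.2284 + 0.8917 + 0.1795 = 4.4596 m²·K/W
Q = A·ΔT/R = 128.8 × 15.47 / 4.4596 = 446.8 W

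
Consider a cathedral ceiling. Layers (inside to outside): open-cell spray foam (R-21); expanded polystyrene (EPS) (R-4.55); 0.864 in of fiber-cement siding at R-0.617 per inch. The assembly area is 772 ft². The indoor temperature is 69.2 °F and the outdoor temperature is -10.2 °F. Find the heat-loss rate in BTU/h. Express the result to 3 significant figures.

2350 BTU/h

0.864 × 0.617 = 0.5331
R_total = 21 + 4.55 + 0.5331 = 26.08 ft²·°F·h/BTU
Q = A·ΔT/R = 772 × (69.2 − (-10.2)) / 26.08 = 2350 BTU/h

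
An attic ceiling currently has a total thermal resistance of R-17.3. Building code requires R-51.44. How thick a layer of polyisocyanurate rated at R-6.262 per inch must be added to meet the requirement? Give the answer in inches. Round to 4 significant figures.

5.452 in

ΔR = 51.44 − 17.3 = 34.14 ft²·°F·h/BTU
L = ΔR / (R/in) = 34.14/6.262 = 5.4519 in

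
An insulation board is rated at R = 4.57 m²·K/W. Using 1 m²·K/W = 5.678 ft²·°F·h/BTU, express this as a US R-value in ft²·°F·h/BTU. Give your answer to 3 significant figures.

R_US = 4.57 × 5.678 = 25.95

25.9 ft²·°F·h/BTU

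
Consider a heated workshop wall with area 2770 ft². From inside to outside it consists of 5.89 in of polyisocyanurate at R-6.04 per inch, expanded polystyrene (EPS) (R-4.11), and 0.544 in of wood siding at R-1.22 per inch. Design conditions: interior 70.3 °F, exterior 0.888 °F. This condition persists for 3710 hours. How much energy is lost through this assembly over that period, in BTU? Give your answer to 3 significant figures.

17700000 BTU

5.89 × 6.04 = 35.58
0.544 × 1.22 = 0.6637
R_total = 35.58 + 4.11 + 0.6637 = 40.35 ft²·°F·h/BTU
Q = 2770 × (70.3 − 0.888) / 40.35 = 4765 BTU/h
E = 4765 × 3710 = 17680000 BTU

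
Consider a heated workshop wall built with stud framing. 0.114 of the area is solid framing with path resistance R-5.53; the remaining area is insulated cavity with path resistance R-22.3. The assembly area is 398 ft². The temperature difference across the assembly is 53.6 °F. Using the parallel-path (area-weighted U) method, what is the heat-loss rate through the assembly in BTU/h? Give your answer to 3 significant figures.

U_eff = 0.886/22.3 + 0.114/5.53 = 0.03973 + 0.02061 = 0.06035
R_eff = 1/U_eff = 16.57 ft²·°F·h/BTU
Q = 398 × 53.6 / 16.57 = 1287 BTU/h

1290 BTU/h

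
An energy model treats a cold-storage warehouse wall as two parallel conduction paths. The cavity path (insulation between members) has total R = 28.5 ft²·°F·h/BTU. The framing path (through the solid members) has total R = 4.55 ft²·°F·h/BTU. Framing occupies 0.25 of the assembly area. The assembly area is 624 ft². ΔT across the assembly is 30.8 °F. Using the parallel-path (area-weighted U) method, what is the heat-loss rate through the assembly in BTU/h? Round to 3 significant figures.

U_eff = 0.75/28.5 + 0.25/4.55 = 0.02632 + 0.05495 = 0.08126
R_eff = 1/U_eff = 12.31 ft²·°F·h/BTU
Q = 624 × 30.8 / 12.31 = 1562 BTU/h

1560 BTU/h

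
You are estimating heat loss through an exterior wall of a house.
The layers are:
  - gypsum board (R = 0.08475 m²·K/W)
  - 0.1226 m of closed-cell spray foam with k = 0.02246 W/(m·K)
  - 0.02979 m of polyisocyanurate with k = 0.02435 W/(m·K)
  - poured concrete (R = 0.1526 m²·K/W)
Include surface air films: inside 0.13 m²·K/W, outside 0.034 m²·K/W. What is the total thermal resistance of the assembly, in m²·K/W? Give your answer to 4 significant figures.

0.1226/0.02246 = 5.4586
0.02979/0.02435 = 1.2234
R_total = 0.13 + 0.08475 + 5.4586 + 1.2234 + 0.1526 + 0.034 = 7.0834 m²·K/W

7.083 m²·K/W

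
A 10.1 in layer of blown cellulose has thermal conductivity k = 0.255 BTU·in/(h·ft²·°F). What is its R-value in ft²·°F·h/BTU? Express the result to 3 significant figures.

R = L/k = 10.1/0.255 = 39.61 ft²·°F·h/BTU

39.6 ft²·°F·h/BTU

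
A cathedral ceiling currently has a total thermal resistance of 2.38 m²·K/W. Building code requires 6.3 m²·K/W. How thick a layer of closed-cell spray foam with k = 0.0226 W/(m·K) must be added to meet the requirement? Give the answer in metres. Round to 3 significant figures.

ΔR = 6.3 − 2.38 = 3.92 m²·K/W
L = ΔR × k = 3.92 × 0.0226 = 0.08859 m

0.0886 m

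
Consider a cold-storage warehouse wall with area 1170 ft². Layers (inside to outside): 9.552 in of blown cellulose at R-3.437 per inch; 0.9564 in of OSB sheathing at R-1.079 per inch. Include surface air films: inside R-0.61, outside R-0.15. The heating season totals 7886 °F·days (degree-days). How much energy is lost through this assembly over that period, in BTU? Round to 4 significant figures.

9.552 × 3.437 = 32.83
0.9564 × 1.079 = 1.032
R_total = 0.61 + 32.83 + 1.032 + 0.15 = 34.622 ft²·°F·h/BTU
E = A × HDD × 24 / R = 1170 × 7886 × 24 / 34.622 = 6395900 BTU

6396000 BTU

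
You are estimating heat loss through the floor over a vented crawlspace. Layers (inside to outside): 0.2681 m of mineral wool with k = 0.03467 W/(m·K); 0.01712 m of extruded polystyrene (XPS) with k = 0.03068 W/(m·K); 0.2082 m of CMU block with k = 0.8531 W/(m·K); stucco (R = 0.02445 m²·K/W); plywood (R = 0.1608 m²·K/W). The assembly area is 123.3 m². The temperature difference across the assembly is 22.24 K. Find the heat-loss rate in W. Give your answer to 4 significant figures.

0.2681/0.03467 = 7.7329
0.01712/0.03068 = 0.55802
0.2082/0.8531 = 0.24405
R_total = 7.7329 + 0.55802 + 0.24405 + 0.02445 + 0.1608 = 8.7202 m²·K/W
Q = A·ΔT/R = 123.3 × 22.24 / 8.7202 = 314.46 W

314.5 W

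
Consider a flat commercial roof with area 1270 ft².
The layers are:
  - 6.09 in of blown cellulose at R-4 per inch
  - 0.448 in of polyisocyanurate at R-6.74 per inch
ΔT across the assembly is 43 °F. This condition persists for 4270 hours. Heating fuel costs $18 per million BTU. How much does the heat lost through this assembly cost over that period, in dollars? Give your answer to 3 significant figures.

6.09 × 4 = 24.36
0.448 × 6.74 = 3.02
R_total = 24.36 + 3.02 = 27.38 ft²·°F·h/BTU
Q = 1270 × 43 / 27.38 = 1995 BTU/h
E = 1995 × 4270 = 8517000 BTU
Cost = 8517000/10⁶ × 18 = $153.3

153 dollars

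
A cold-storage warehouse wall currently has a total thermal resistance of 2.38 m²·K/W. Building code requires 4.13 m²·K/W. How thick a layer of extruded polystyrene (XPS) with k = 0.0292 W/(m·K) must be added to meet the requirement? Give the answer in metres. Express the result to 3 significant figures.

ΔR = 4.13 − 2.38 = 1.75 m²·K/W
L = ΔR × k = 1.75 × 0.0292 = 0.0511 m

0.0511 m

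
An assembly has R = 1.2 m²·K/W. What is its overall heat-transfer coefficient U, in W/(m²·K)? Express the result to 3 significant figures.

0.833 W/(m²·K)

U = 1/R = 1/1.2 = 0.8333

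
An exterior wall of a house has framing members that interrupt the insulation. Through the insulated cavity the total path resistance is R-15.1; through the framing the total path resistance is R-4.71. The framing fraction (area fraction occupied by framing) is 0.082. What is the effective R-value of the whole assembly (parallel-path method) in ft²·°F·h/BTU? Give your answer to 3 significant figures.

12.8 ft²·°F·h/BTU

U_eff = 0.918/15.1 + 0.082/4.71 = 0.06079 + 0.01741 = 0.0782
R_eff = 1/U_eff = 12.79 ft²·°F·h/BTU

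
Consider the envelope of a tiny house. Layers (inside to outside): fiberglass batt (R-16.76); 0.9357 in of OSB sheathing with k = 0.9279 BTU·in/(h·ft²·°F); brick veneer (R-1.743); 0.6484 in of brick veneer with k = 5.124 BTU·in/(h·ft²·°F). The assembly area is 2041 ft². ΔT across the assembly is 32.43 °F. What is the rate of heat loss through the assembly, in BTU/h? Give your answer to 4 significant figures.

3370 BTU/h

0.9357/0.9279 = 1.0084
0.6484/5.124 = 0.12654
R_total = 16.76 + 1.0084 + 1.743 + 0.12654 = 19.638 ft²·°F·h/BTU
Q = A·ΔT/R = 2041 × 32.43 / 19.638 = 3370.5 BTU/h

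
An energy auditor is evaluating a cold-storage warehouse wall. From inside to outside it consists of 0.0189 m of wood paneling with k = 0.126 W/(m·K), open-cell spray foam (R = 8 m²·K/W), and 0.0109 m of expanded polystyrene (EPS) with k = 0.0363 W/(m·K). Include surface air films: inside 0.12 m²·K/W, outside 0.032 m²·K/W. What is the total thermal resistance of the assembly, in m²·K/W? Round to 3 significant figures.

0.0189/0.126 = 0.15
0.0109/0.0363 = 0.3003
R_total = 0.12 + 0.15 + 8 + 0.3003 + 0.032 = 8.602 m²·K/W

8.60 m²·K/W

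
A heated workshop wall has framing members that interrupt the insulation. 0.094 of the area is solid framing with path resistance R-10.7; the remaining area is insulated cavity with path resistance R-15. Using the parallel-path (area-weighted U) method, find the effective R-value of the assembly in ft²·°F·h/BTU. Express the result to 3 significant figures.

14.5 ft²·°F·h/BTU

U_eff = 0.906/15 + 0.094/10.7 = 0.0604 + 0.008785 = 0.06919
R_eff = 1/U_eff = 14.45 ft²·°F·h/BTU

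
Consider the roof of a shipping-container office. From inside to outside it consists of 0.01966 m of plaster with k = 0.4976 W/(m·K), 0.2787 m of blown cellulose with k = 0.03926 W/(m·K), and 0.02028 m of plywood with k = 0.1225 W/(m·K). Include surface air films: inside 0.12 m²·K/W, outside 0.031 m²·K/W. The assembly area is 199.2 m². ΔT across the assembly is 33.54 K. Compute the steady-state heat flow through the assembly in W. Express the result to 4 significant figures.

0.01966/0.4976 = 0.03951
0.2787/0.03926 = 7.0988
0.02028/0.1225 = 0.16555
R_total = 0.12 + 0.03951 + 7.0988 + 0.16555 + 0.031 = 7.4549 m²·K/W
Q = A·ΔT/R = 199.2 × 33.54 / 7.4549 = 896.21 W

896.2 W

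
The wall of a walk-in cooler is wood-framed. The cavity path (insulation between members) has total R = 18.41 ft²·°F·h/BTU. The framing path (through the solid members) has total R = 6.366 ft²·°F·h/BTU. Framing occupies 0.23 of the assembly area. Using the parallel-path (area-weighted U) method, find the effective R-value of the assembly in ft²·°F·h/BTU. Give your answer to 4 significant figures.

U_eff = 0.77/18.41 + 0.23/6.366 = 0.041825 + 0.036129 = 0.077955
R_eff = 1/U_eff = 12.828 ft²·°F·h/BTU

12.83 ft²·°F·h/BTU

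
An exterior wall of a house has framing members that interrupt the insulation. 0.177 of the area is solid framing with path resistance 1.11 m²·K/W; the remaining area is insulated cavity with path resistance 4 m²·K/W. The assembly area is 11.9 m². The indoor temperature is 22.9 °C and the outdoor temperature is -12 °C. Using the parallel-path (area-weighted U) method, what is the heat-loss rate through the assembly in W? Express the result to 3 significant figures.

152 W

U_eff = 0.823/4 + 0.177/1.11 = 0.2057 + 0.1595 = 0.3652
R_eff = 1/U_eff = 2.738 m²·K/W
Q = 11.9 × (22.9 − (-12)) / 2.738 = 151.7 W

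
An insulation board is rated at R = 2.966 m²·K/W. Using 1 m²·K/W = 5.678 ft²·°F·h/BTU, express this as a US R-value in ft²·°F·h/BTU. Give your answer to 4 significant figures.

16.84 ft²·°F·h/BTU

R_US = 2.966 × 5.678 = 16.841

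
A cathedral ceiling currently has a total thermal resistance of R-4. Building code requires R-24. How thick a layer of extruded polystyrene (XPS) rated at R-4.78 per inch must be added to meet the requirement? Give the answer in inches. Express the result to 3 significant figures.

4.18 in

ΔR = 24 − 4 = 20 ft²·°F·h/BTU
L = ΔR / (R/in) = 20/4.78 = 4.184 in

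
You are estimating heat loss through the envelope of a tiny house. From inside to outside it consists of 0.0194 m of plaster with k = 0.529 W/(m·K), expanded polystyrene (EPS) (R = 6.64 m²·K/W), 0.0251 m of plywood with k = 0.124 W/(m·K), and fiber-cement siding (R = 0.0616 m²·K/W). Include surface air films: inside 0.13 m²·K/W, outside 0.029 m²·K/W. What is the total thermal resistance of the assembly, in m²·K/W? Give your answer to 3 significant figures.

0.0194/0.529 = 0.03667
0.0251/0.124 = 0.2024
R_total = 0.13 + 0.03667 + 6.64 + 0.2024 + 0.0616 + 0.029 = 7.1 m²·K/W

7.10 m²·K/W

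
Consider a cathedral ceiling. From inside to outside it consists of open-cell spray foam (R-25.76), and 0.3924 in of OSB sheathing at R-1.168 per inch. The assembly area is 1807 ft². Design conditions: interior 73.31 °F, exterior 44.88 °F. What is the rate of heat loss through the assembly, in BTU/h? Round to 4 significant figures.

0.3924 × 1.168 = 0.45832
R_total = 25.76 + 0.45832 = 26.218 ft²·°F·h/BTU
Q = A·ΔT/R = 1807 × (73.31 − 44.88) / 26.218 = 1959.4 BTU/h

1959 BTU/h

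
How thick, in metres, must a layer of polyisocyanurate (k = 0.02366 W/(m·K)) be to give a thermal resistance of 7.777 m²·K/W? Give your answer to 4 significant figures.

L = R·k = 7.777 × 0.02366 = 0.184 m

0.1840 m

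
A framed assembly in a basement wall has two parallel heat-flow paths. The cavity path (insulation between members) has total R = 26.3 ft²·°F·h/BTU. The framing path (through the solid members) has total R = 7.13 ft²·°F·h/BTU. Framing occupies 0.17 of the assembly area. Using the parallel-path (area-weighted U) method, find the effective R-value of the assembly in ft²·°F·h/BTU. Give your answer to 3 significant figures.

U_eff = 0.83/26.3 + 0.17/7.13 = 0.03156 + 0.02384 = 0.0554
R_eff = 1/U_eff = 18.05 ft²·°F·h/BTU

18.0 ft²·°F·h/BTU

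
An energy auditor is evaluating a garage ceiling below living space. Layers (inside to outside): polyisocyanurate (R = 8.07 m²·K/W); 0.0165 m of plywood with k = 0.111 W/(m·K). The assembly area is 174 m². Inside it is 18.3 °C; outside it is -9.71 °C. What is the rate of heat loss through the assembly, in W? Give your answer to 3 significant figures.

0.0165/0.111 = 0.1486
R_total = 8.07 + 0.1486 = 8.219 m²·K/W
Q = A·ΔT/R = 174 × (18.3 − (-9.71)) / 8.219 = 593 W

593 W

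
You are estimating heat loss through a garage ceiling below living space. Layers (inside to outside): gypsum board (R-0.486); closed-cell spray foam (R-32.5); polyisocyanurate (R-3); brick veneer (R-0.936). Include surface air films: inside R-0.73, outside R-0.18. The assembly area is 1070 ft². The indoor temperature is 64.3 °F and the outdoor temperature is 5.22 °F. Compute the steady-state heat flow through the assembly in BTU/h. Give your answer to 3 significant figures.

1670 BTU/h

R_total = 0.73 + 0.486 + 32.5 + 3 + 0.936 + 0.18 = 37.83 ft²·°F·h/BTU
Q = A·ΔT/R = 1070 × (64.3 − 5.22) / 37.83 = 1671 BTU/h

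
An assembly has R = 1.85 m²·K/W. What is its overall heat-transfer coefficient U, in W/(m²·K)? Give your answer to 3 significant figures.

0.541 W/(m²·K)

U = 1/R = 1/1.85 = 0.5405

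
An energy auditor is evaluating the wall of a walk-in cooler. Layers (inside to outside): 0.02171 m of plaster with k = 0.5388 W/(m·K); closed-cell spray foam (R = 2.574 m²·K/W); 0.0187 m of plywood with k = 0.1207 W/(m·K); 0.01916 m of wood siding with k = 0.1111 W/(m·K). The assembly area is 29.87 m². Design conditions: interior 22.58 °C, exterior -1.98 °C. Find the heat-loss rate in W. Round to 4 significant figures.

0.02171/0.5388 = 0.040293
0.0187/0.1207 = 0.15493
0.01916/0.1111 = 0.17246
R_total = 0.040293 + 2.574 + 0.15493 + 0.17246 = 2.9417 m²·K/W
Q = A·ΔT/R = 29.87 × (22.58 − (-1.98)) / 2.9417 = 249.38 W

249.4 W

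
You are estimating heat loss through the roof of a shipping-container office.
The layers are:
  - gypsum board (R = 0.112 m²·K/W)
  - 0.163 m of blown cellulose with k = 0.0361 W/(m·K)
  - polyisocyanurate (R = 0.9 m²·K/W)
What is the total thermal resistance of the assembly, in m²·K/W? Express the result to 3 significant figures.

0.163/0.0361 = 4.515
R_total = 0.112 + 4.515 + 0.9 = 5.527 m²·K/W

5.53 m²·K/W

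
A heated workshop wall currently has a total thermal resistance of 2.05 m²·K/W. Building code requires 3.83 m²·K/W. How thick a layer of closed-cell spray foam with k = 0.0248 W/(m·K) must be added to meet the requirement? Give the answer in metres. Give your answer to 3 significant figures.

0.0441 m

ΔR = 3.83 − 2.05 = 1.78 m²·K/W
L = ΔR × k = 1.78 × 0.0248 = 0.04414 m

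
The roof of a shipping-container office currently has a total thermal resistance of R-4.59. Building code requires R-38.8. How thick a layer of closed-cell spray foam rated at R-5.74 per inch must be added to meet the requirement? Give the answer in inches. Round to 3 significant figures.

5.96 in

ΔR = 38.8 − 4.59 = 34.21 ft²·°F·h/BTU
L = ΔR / (R/in) = 34.21/5.74 = 5.96 in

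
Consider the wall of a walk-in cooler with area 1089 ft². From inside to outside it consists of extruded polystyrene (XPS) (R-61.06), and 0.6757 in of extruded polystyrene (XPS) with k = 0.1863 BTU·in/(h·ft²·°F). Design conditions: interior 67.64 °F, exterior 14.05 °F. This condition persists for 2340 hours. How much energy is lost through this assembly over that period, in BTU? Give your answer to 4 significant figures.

2111000 BTU

0.6757/0.1863 = 3.6269
R_total = 61.06 + 3.6269 = 64.687 ft²·°F·h/BTU
Q = 1089 × (67.64 − 14.05) / 64.687 = 902.18 BTU/h
E = 902.18 × 2340 = 2111100 BTU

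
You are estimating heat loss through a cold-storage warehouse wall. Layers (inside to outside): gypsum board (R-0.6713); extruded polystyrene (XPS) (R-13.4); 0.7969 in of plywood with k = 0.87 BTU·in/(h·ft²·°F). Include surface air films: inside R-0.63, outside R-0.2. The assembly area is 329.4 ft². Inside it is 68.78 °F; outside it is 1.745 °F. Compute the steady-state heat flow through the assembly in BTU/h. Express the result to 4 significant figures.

1396 BTU/h

0.7969/0.87 = 0.91598
R_total = 0.63 + 0.6713 + 13.4 + 0.91598 + 0.2 = 15.817 ft²·°F·h/BTU
Q = A·ΔT/R = 329.4 × (68.78 − 1.745) / 15.817 = 1396 BTU/h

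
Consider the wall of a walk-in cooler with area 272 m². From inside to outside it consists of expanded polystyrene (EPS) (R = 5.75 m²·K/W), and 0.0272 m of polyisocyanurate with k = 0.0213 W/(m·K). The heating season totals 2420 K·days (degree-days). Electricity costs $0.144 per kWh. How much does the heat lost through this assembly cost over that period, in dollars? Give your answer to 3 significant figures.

324 dollars

0.0272/0.0213 = 1.277
R_total = 5.75 + 1.277 = 7.027 m²·K/W
E = A × HDD × 24 / R / 1000 = 272 × 2420 × 24 / 7.027 / 1000 = 2248 kWh
Cost = 2248 × 0.144 = $323.7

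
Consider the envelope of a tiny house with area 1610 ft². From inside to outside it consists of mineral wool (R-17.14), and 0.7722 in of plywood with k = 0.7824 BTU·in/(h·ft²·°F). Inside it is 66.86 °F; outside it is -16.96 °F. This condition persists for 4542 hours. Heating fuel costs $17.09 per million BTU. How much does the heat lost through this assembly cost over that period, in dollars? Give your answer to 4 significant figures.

577.9 dollars

0.7722/0.7824 = 0.98696
R_total = 17.14 + 0.98696 = 18.127 ft²·°F·h/BTU
Q = 1610 × (66.86 − (-16.96)) / 18.127 = 7444.7 BTU/h
E = 7444.7 × 4542 = 33814000 BTU
Cost = 33814000/10⁶ × 17.09 = $577.88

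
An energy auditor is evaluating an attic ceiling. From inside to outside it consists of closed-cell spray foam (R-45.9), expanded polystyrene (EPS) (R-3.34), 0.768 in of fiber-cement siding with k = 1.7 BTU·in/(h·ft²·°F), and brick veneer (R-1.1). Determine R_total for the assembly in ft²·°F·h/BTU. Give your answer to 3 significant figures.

0.768/1.7 = 0.4518
R_total = 45.9 + 3.34 + 0.4518 + 1.1 = 50.79 ft²·°F·h/BTU

50.8 ft²·°F·h/BTU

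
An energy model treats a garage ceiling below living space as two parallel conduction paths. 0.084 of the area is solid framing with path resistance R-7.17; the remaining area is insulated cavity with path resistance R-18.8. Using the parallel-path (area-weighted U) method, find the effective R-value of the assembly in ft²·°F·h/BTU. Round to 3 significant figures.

16.5 ft²·°F·h/BTU

U_eff = 0.916/18.8 + 0.084/7.17 = 0.04872 + 0.01172 = 0.06044
R_eff = 1/U_eff = 16.55 ft²·°F·h/BTU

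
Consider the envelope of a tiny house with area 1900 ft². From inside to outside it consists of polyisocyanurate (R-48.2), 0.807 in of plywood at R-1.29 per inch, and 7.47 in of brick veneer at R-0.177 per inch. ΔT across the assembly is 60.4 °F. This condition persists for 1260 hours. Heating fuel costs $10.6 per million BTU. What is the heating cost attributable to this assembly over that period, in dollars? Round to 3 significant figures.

30.3 dollars

0.807 × 1.29 = 1.041
7.47 × 0.177 = 1.322
R_total = 48.2 + 1.041 + 1.322 = 50.56 ft²·°F·h/BTU
Q = 1900 × 60.4 / 50.56 = 2270 BTU/h
E = 2270 × 1260 = 2860000 BTU
Cost = 2860000/10⁶ × 10.6 = $30.31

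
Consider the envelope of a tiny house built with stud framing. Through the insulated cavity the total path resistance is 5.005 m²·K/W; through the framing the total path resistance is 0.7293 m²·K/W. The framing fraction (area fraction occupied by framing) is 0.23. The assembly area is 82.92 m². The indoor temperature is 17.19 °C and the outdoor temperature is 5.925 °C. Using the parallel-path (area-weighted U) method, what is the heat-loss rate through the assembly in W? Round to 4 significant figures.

438.3 W

U_eff = 0.77/5.005 + 0.23/0.7293 = 0.15385 + 0.31537 = 0.46922
R_eff = 1/U_eff = 2.1312 m²·K/W
Q = 82.92 × (17.19 − 5.925) / 2.1312 = 438.29 W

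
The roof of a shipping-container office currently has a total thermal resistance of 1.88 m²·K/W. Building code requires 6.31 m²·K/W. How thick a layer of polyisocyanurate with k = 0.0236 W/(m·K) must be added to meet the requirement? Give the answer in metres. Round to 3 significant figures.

0.105 m

ΔR = 6.31 − 1.88 = 4.43 m²·K/W
L = ΔR × k = 4.43 × 0.0236 = 0.1045 m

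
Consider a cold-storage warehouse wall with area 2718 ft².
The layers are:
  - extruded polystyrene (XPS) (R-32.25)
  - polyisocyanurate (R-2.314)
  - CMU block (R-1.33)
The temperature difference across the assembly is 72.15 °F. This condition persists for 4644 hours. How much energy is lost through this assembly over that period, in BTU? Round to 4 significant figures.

25370000 BTU

R_total = 32.25 + 2.314 + 1.33 = 35.894 ft²·°F·h/BTU
Q = 2718 × 72.15 / 35.894 = 5463.4 BTU/h
E = 5463.4 × 4644 = 25372000 BTU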